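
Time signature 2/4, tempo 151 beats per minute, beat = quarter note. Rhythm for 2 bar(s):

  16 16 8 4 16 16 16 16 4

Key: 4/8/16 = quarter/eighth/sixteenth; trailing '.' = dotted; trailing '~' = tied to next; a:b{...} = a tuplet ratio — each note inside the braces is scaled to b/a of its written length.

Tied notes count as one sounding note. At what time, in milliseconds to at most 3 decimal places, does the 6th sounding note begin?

1. 0.0ms @ 0 + 99.338ms (1/4)
2. 99.338ms @ 1/4 + 99.338ms (1/4)
3. 198.675ms @ 1/2 + 198.675ms (1/2)
4. 397.351ms @ 1 + 397.351ms (1)
5. 794.702ms @ 2 + 99.338ms (1/4)
6. 894.04ms @ 9/4 + 99.338ms (1/4)
7. 993.377ms @ 5/2 + 99.338ms (1/4)
8. 1092.715ms @ 11/4 + 99.338ms (1/4)
9. 1192.053ms @ 3 + 397.351ms (1)

note 6 onset = 9/4b = 894.04ms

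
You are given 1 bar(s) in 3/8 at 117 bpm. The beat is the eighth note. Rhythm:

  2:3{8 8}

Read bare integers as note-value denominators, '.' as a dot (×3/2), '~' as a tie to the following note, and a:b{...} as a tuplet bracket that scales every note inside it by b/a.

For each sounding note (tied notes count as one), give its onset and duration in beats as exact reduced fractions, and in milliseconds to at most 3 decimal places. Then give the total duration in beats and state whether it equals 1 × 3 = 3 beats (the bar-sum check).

1) 0.0ms=0b +769.231ms=3/2b
2) 769.231ms=3/2b +769.231ms=3/2b
Σ=3b of 3 (117bpm 3/8) — PASS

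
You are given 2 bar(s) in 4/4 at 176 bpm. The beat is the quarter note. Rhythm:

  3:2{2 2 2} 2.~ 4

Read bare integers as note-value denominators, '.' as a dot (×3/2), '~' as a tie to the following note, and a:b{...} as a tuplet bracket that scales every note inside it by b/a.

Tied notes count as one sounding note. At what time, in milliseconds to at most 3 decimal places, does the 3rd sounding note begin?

1. 0.0ms @ 0 + 454.545ms (4/3)
2. 454.545ms @ 4/3 + 454.545ms (4/3)
3. 909.091ms @ 8/3 + 454.545ms (4/3)
4. 1363.636ms @ 4 + 1363.636ms (4)

note 3 onset = 8/3b = 909.091ms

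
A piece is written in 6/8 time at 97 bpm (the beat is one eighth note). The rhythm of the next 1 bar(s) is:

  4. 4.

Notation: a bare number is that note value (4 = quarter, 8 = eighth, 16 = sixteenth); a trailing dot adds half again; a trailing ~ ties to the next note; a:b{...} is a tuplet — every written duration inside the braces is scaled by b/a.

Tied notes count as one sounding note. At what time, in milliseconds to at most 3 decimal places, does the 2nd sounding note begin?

1. 0.0ms @ 0 + 1855.67ms (3)
2. 1855.67ms @ 3 + 1855.67ms (3)

note 2 onset = 3b = 1855.67ms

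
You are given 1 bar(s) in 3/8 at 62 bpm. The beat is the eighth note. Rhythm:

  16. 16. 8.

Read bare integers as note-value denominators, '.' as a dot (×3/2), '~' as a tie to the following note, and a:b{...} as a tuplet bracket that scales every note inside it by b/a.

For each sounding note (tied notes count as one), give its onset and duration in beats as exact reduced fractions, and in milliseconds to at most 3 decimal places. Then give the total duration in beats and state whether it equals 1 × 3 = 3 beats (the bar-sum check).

1) 0.0ms=0b +725.806ms=3/4b
2) 725.806ms=3/4b +725.806ms=3/4b
3) 1451.613ms=3/2b +1451.613ms=3/2b
Σ=3b of 3 (62bpm 3/8) — PASS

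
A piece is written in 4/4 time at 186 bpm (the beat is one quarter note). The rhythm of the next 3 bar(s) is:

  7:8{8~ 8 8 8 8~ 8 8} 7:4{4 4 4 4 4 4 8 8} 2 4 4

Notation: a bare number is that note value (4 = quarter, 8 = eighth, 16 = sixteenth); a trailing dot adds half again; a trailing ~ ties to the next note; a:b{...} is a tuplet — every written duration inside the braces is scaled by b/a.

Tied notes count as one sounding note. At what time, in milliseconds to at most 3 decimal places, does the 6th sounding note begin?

note 6 onset = 4b = 1290.323ms

1. 0.0ms @ 0 + 368.664ms (8/7)
2. 368.664ms @ 8/7 + 184.332ms (4/7)
3. 552.995ms @ 12/7 + 184.332ms (4/7)
4. 737.327ms @ 16/7 + 368.664ms (8/7)
5. 1105.991ms @ 24/7 + 184.332ms (4/7)
6. 1290.323ms @ 4 + 184.332ms (4/7)
7. 1474.654ms @ 32/7 + 184.332ms (4/7)
8. 1658.986ms @ 36/7 + 184.332ms (4/7)
9. 1843.318ms @ 40/7 + 184.332ms (4/7)
10. 2027.65ms @ 44/7 + 184.332ms (4/7)
11. 2211.982ms @ 48/7 + 184.332ms (4/7)
12. 2396.313ms @ 52/7 + 92.166ms (2/7)
13. 2488.479ms @ 54/7 + 92.166ms (2/7)
14. 2580.645ms @ 8 + 645.161ms (2)
15. 3225.806ms @ 10 + 322.581ms (1)
16. 3548.387ms @ 11 + 322.581ms (1)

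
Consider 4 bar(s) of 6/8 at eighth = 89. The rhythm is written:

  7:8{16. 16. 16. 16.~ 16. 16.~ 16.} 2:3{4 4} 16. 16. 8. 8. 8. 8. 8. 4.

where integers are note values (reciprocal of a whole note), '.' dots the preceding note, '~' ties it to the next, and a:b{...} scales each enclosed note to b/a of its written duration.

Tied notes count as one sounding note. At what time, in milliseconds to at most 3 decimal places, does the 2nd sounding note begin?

1. 0.0ms @ 0 + 577.849ms (6/7)
2. 577.849ms @ 6/7 + 577.849ms (6/7)
3. 1155.698ms @ 12/7 + 577.849ms (6/7)
4. 1733.547ms @ 18/7 + 1155.698ms (12/7)
5. 2889.246ms @ 30/7 + 1155.698ms (12/7)
6. 4044.944ms @ 6 + 2022.472ms (3)
7. 6067.416ms @ 9 + 2022.472ms (3)
8. 8089.888ms @ 12 + 505.618ms (3/4)
9. 8595.506ms @ 51/4 + 505.618ms (3/4)
10. 9101.124ms @ 27/2 + 1011.236ms (3/2)
11. 10112.36ms @ 15 + 1011.236ms (3/2)
12. 11123.596ms @ 33/2 + 1011.236ms (3/2)
13. 12134.831ms @ 18 + 1011.236ms (3/2)
14. 13146.067ms @ 39/2 + 1011.236ms (3/2)
15. 14157.303ms @ 21 + 2022.472ms (3)

note 2 onset = 6/7b = 577.849ms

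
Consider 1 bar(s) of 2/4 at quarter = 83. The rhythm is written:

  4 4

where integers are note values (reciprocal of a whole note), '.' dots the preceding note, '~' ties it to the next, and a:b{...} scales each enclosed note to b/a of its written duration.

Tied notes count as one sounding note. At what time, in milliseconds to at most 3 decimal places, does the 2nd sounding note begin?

1. 0.0ms @ 0 + 722.892ms (1)
2. 722.892ms @ 1 + 722.892ms (1)

note 2 onset = 1b = 722.892ms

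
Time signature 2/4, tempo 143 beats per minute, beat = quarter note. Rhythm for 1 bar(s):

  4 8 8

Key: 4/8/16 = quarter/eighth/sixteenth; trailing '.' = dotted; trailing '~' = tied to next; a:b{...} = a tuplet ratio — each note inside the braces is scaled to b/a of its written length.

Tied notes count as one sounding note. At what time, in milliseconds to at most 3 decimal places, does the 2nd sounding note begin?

note 2 onset = 1b = 419.58ms

1. 0.0ms @ 0 + 419.58ms (1)
2. 419.58ms @ 1 + 209.79ms (1/2)
3. 629.371ms @ 3/2 + 209.79ms (1/2)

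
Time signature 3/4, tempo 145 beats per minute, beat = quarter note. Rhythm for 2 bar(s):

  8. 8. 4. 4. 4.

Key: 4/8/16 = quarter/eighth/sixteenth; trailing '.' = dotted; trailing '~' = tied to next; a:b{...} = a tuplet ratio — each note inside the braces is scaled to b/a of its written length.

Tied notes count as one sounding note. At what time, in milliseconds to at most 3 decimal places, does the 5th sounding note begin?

note 5 onset = 9/2b = 1862.069ms

1. 0.0ms @ 0 + 310.345ms (3/4)
2. 310.345ms @ 3/4 + 310.345ms (3/4)
3. 620.69ms @ 3/2 + 620.69ms (3/2)
4. 1241.379ms @ 3 + 620.69ms (3/2)
5. 1862.069ms @ 9/2 + 620.69ms (3/2)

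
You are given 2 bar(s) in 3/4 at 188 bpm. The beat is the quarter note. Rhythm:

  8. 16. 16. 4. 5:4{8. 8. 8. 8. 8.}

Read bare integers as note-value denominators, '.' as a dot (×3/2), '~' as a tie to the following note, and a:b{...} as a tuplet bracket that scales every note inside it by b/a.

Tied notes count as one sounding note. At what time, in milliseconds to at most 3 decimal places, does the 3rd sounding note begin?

1. 0.0ms @ 0 + 239.362ms (3/4)
2. 239.362ms @ 3/4 + 119.681ms (3/8)
3. 359.043ms @ 9/8 + 119.681ms (3/8)
4. 478.723ms @ 3/2 + 478.723ms (3/2)
5. 957.447ms @ 3 + 191.489ms (3/5)
6. 1148.936ms @ 18/5 + 191.489ms (3/5)
7. 1340.426ms @ 21/5 + 191.489ms (3/5)
8. 1531.915ms @ 24/5 + 191.489ms (3/5)
9. 1723.404ms @ 27/5 + 191.489ms (3/5)

note 3 onset = 9/8b = 359.043ms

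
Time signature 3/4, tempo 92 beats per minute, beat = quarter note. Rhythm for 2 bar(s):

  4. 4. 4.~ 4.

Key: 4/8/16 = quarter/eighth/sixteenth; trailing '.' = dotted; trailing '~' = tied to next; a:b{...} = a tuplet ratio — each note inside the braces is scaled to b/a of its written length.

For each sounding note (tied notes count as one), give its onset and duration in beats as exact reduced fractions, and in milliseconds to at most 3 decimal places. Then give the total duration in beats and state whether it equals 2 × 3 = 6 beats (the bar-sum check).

1) 0.0ms=0b +978.261ms=3/2b
2) 978.261ms=3/2b +978.261ms=3/2b
3) 1956.522ms=3b +1956.522ms=3b
Σ=6b of 6 (92bpm 3/4) — PASS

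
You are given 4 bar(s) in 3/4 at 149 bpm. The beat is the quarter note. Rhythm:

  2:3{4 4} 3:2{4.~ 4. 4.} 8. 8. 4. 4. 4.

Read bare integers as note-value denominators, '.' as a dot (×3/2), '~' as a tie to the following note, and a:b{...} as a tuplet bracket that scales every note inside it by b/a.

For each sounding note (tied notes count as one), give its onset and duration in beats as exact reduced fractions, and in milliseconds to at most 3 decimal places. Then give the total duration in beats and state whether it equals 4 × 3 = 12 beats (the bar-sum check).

1) 0.0ms=0b +604.027ms=3/2b
2) 604.027ms=3/2b +604.027ms=3/2b
3) 1208.054ms=3b +805.369ms=2b
4) 2013.423ms=5b +402.685ms=1b
5) 2416.107ms=6b +302.013ms=3/4b
6) 2718.121ms=27/4b +302.013ms=3/4b
7) 3020.134ms=15/2b +604.027ms=3/2b
8) 3624.161ms=9b +604.027ms=3/2b
9) 4228.188ms=21/2b +604.027ms=3/2b
Σ=12b of 12 (149bpm 3/4) — PASS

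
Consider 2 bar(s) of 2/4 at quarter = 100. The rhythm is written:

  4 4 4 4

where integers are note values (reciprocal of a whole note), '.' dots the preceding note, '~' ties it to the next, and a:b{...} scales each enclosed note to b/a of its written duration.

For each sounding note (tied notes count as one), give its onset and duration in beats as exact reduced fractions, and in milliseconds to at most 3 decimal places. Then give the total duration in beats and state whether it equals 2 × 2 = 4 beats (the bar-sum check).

1) 0.0ms=0b +600.0ms=1b
2) 600.0ms=1b +600.0ms=1b
3) 1200.0ms=2b +600.0ms=1b
4) 1800.0ms=3b +600.0ms=1b
Σ=4b of 4 (100bpm 2/4) — PASS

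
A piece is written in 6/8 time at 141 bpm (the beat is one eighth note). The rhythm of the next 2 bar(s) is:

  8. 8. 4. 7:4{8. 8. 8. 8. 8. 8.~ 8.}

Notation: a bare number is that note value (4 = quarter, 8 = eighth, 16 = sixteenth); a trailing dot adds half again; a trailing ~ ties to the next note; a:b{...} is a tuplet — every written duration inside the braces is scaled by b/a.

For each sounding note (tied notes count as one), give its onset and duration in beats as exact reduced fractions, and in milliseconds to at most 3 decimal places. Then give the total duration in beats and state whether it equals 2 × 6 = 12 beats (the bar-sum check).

1) 0.0ms=0b +638.298ms=3/2b
2) 638.298ms=3/2b +638.298ms=3/2b
3) 1276.596ms=3b +1276.596ms=3b
4) 2553.191ms=6b +364.742ms=6/7b
5) 2917.933ms=48/7b +364.742ms=6/7b
6) 3282.675ms=54/7b +364.742ms=6/7b
7) 3647.416ms=60/7b +364.742ms=6/7b
8) 4012.158ms=66/7b +364.742ms=6/7b
9) 4376.9ms=72/7b +729.483ms=12/7b
Σ=12b of 12 (141bpm 6/8) — PASS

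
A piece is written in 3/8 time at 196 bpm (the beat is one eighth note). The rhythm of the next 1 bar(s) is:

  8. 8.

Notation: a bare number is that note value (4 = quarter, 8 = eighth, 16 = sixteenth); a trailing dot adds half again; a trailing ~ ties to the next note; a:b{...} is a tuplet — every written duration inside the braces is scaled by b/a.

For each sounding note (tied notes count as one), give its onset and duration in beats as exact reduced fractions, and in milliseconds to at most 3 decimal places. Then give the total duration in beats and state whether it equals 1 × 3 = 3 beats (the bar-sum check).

1) 0.0ms=0b +459.184ms=3/2b
2) 459.184ms=3/2b +459.184ms=3/2b
Σ=3b of 3 (196bpm 3/8) — PASS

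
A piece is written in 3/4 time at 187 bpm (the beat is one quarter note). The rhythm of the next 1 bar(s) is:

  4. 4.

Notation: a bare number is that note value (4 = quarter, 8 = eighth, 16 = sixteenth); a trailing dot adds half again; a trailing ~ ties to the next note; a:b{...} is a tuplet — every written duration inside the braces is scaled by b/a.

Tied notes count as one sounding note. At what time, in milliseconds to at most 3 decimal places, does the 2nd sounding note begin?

note 2 onset = 3/2b = 481.283ms

1. 0.0ms @ 0 + 481.283ms (3/2)
2. 481.283ms @ 3/2 + 481.283ms (3/2)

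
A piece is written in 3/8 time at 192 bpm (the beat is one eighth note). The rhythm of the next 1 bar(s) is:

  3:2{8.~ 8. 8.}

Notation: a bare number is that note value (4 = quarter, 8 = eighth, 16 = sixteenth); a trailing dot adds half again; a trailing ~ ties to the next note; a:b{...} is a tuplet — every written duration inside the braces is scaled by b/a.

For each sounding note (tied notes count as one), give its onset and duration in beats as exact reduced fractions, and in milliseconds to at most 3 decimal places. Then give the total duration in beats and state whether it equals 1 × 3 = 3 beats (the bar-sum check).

1) 0.0ms=0b +625.0ms=2b
2) 625.0ms=2b +312.5ms=1b
Σ=3b of 3 (192bpm 3/8) — PASS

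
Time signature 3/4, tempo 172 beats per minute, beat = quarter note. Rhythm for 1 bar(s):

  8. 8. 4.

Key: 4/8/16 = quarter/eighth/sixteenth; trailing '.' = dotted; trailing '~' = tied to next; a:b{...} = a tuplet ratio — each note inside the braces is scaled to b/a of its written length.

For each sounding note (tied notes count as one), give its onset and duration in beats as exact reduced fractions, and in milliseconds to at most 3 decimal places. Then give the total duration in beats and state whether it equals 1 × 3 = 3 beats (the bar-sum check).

1) 0.0ms=0b +261.628ms=3/4b
2) 261.628ms=3/4b +261.628ms=3/4b
3) 523.256ms=3/2b +523.256ms=3/2b
Σ=3b of 3 (172bpm 3/4) — PASS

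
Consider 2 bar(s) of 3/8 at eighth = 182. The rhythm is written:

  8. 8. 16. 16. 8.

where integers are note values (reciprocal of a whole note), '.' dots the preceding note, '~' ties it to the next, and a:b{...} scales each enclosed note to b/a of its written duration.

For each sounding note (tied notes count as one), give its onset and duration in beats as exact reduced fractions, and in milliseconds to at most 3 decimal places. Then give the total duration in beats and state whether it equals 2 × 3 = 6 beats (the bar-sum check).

1) 0.0ms=0b +494.505ms=3/2b
2) 494.505ms=3/2b +494.505ms=3/2b
3) 989.011ms=3b +247.253ms=3/4b
4) 1236.264ms=15/4b +247.253ms=3/4b
5) 1483.516ms=9/2b +494.505ms=3/2b
Σ=6b of 6 (182bpm 3/8) — PASS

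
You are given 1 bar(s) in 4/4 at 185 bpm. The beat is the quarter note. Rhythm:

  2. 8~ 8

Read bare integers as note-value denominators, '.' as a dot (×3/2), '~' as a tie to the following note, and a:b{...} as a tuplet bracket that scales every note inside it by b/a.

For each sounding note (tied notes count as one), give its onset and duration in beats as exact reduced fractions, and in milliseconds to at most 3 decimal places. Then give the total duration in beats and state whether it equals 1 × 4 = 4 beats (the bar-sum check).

1) 0.0ms=0b +972.973ms=3b
2) 972.973ms=3b +324.324ms=1b
Σ=4b of 4 (185bpm 4/4) — PASS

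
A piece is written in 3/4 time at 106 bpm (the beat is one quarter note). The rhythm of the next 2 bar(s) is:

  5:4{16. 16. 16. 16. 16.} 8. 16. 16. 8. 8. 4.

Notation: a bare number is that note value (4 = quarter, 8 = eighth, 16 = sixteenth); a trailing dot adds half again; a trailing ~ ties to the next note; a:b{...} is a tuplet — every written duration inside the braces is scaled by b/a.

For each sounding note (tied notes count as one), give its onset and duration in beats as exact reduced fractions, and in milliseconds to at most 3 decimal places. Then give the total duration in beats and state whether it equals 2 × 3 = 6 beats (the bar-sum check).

1) 0.0ms=0b +169.811ms=3/10b
2) 169.811ms=3/10b +169.811ms=3/10b
3) 339.623ms=3/5b +169.811ms=3/10b
4) 509.434ms=9/10b +169.811ms=3/10b
5) 679.245ms=6/5b +169.811ms=3/10b
6) 849.057ms=3/2b +424.528ms=3/4b
7) 1273.585ms=9/4b +212.264ms=3/8b
8) 1485.849ms=21/8b +212.264ms=3/8b
9) 1698.113ms=3b +424.528ms=3/4b
10) 2122.642ms=15/4b +424.528ms=3/4b
11) 2547.17ms=9/2b +849.057ms=3/2b
Σ=6b of 6 (106bpm 3/4) — PASS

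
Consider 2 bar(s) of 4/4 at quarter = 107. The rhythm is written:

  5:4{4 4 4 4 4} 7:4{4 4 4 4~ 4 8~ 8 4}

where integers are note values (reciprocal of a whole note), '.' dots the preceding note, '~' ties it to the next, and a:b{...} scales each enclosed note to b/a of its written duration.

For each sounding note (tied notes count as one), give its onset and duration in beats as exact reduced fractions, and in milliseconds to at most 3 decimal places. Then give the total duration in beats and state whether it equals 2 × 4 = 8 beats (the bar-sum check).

1) 0.0ms=0b +448.598ms=4/5b
2) 448.598ms=4/5b +448.598ms=4/5b
3) 897.196ms=8/5b +448.598ms=4/5b
4) 1345.794ms=12/5b +448.598ms=4/5b
5) 1794.393ms=16/5b +448.598ms=4/5b
6) 2242.991ms=4b +320.427ms=4/7b
7) 2563.418ms=32/7b +320.427ms=4/7b
8) 2883.845ms=36/7b +320.427ms=4/7b
9) 3204.272ms=40/7b +640.854ms=8/7b
10) 3845.127ms=48/7b +320.427ms=4/7b
11) 4165.554ms=52/7b +320.427ms=4/7b
Σ=8b of 8 (107bpm 4/4) — PASS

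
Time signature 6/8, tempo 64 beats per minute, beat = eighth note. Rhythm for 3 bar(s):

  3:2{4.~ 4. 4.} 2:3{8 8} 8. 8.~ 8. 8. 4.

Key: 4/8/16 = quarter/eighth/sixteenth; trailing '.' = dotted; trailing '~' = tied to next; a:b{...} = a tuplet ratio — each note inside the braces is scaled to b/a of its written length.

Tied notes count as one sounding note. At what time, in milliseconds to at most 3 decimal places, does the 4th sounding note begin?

1. 0.0ms @ 0 + 3750.0ms (4)
2. 3750.0ms @ 4 + 1875.0ms (2)
3. 5625.0ms @ 6 + 1406.25ms (3/2)
4. 7031.25ms @ 15/2 + 1406.25ms (3/2)
5. 8437.5ms @ 9 + 1406.25ms (3/2)
6. 9843.75ms @ 21/2 + 2812.5ms (3)
7. 12656.25ms @ 27/2 + 1406.25ms (3/2)
8. 14062.5ms @ 15 + 2812.5ms (3)

note 4 onset = 15/2b = 7031.25ms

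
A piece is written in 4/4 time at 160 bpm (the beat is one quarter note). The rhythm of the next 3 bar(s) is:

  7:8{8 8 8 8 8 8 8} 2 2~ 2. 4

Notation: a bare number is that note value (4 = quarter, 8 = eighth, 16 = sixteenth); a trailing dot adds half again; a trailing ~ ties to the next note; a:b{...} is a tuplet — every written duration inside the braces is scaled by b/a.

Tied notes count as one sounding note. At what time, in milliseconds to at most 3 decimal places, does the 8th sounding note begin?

note 8 onset = 4b = 1500.0ms

1. 0.0ms @ 0 + 214.286ms (4/7)
2. 214.286ms @ 4/7 + 214.286ms (4/7)
3. 428.571ms @ 8/7 + 214.286ms (4/7)
4. 642.857ms @ 12/7 + 214.286ms (4/7)
5. 857.143ms @ 16/7 + 214.286ms (4/7)
6. 1071.429ms @ 20/7 + 214.286ms (4/7)
7. 1285.714ms @ 24/7 + 214.286ms (4/7)
8. 1500.0ms @ 4 + 750.0ms (2)
9. 2250.0ms @ 6 + 1875.0ms (5)
10. 4125.0ms @ 11 + 375.0ms (1)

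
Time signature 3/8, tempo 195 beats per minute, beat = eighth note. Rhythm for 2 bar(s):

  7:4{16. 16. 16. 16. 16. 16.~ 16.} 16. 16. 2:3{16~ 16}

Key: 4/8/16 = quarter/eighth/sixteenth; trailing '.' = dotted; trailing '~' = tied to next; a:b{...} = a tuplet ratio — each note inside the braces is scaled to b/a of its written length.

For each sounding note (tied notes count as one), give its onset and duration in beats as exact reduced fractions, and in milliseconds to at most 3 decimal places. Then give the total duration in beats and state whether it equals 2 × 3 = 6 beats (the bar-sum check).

1) 0.0ms=0b +131.868ms=3/7b
2) 131.868ms=3/7b +131.868ms=3/7b
3) 263.736ms=6/7b +131.868ms=3/7b
4) 395.604ms=9/7b +131.868ms=3/7b
5) 527.473ms=12/7b +131.868ms=3/7b
6) 659.341ms=15/7b +263.736ms=6/7b
7) 923.077ms=3b +230.769ms=3/4b
8) 1153.846ms=15/4b +230.769ms=3/4b
9) 1384.615ms=9/2b +461.538ms=3/2b
Σ=6b of 6 (195bpm 3/8) — PASS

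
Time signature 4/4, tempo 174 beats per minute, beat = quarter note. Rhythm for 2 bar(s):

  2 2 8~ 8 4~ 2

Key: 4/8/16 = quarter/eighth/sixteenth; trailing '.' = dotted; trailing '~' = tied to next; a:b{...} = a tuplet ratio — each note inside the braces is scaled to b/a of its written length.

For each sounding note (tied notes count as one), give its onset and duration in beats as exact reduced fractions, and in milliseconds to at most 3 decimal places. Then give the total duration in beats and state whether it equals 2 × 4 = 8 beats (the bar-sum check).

1) 0.0ms=0b +689.655ms=2b
2) 689.655ms=2b +689.655ms=2b
3) 1379.31ms=4b +344.828ms=1b
4) 1724.138ms=5b +1034.483ms=3b
Σ=8b of 8 (174bpm 4/4) — PASS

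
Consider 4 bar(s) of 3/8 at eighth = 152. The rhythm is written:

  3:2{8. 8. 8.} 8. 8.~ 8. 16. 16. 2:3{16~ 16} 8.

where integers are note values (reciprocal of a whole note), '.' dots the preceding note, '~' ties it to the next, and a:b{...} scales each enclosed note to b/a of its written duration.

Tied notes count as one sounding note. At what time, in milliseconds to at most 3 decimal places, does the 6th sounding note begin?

1. 0.0ms @ 0 + 394.737ms (1)
2. 394.737ms @ 1 + 394.737ms (1)
3. 789.474ms @ 2 + 394.737ms (1)
4. 1184.211ms @ 3 + 592.105ms (3/2)
5. 1776.316ms @ 9/2 + 1184.211ms (3)
6. 2960.526ms @ 15/2 + 296.053ms (3/4)
7. 3256.579ms @ 33/4 + 296.053ms (3/4)
8. 3552.632ms @ 9 + 592.105ms (3/2)
9. 4144.737ms @ 21/2 + 592.105ms (3/2)

note 6 onset = 15/2b = 2960.526ms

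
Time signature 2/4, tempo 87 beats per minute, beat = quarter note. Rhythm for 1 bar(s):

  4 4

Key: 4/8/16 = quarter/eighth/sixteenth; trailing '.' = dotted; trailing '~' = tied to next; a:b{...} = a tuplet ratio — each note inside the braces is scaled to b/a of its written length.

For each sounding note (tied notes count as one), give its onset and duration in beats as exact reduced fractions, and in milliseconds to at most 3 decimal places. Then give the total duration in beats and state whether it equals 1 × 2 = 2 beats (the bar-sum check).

1) 0.0ms=0b +689.655ms=1b
2) 689.655ms=1b +689.655ms=1b
Σ=2b of 2 (87bpm 2/4) — PASS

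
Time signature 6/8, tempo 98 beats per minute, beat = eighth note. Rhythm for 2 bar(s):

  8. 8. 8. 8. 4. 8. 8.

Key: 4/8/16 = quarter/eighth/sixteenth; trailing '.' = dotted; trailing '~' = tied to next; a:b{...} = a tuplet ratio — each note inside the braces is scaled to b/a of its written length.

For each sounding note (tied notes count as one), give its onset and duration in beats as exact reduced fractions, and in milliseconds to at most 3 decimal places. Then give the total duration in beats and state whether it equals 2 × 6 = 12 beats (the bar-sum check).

1) 0.0ms=0b +918.367ms=3/2b
2) 918.367ms=3/2b +918.367ms=3/2b
3) 1836.735ms=3b +918.367ms=3/2b
4) 2755.102ms=9/2b +918.367ms=3/2b
5) 3673.469ms=6b +1836.735ms=3b
6) 5510.204ms=9b +918.367ms=3/2b
7) 6428.571ms=21/2b +918.367ms=3/2b
Σ=12b of 12 (98bpm 6/8) — PASS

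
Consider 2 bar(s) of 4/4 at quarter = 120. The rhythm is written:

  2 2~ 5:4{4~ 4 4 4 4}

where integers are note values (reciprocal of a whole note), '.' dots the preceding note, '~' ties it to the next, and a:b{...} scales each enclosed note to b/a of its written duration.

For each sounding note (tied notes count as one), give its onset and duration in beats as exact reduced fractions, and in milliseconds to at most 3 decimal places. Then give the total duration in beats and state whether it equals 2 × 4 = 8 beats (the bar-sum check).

1) 0.0ms=0b +1000.0ms=2b
2) 1000.0ms=2b +1800.0ms=18/5b
3) 2800.0ms=28/5b +400.0ms=4/5b
4) 3200.0ms=32/5b +400.0ms=4/5b
5) 3600.0ms=36/5b +400.0ms=4/5b
Σ=8b of 8 (120bpm 4/4) — PASS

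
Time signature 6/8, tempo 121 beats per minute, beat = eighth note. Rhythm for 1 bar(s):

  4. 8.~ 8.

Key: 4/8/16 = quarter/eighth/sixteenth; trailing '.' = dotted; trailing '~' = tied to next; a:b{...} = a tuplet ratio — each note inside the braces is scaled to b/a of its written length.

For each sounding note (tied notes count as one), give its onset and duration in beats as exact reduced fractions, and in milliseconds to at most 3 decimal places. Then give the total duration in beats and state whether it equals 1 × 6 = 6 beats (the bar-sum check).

1) 0.0ms=0b +1487.603ms=3b
2) 1487.603ms=3b +1487.603ms=3b
Σ=6b of 6 (121bpm 6/8) — PASS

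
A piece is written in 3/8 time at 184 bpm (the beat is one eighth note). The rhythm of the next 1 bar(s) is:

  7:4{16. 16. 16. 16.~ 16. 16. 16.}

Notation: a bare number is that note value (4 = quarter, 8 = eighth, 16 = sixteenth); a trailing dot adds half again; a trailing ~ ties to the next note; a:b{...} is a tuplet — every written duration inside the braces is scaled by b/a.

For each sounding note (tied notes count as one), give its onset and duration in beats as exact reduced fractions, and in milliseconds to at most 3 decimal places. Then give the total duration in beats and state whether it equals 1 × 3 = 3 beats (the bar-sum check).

1) 0.0ms=0b +139.752ms=3/7b
2) 139.752ms=3/7b +139.752ms=3/7b
3) 279.503ms=6/7b +139.752ms=3/7b
4) 419.255ms=9/7b +279.503ms=6/7b
5) 698.758ms=15/7b +139.752ms=3/7b
6) 838.509ms=18/7b +139.752ms=3/7b
Σ=3b of 3 (184bpm 3/8) — PASS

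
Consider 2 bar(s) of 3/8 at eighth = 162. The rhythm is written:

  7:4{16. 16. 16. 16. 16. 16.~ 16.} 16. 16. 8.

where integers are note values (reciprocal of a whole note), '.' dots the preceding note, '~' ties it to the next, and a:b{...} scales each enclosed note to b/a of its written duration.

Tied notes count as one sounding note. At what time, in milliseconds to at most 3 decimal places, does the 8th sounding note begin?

note 8 onset = 15/4b = 1388.889ms

1. 0.0ms @ 0 + 158.73ms (3/7)
2. 158.73ms @ 3/7 + 158.73ms (3/7)
3. 317.46ms @ 6/7 + 158.73ms (3/7)
4. 476.19ms @ 9/7 + 158.73ms (3/7)
5. 634.921ms @ 12/7 + 158.73ms (3/7)
6. 793.651ms @ 15/7 + 317.46ms (6/7)
7. 1111.111ms @ 3 + 277.778ms (3/4)
8. 1388.889ms @ 15/4 + 277.778ms (3/4)
9. 1666.667ms @ 9/2 + 555.556ms (3/2)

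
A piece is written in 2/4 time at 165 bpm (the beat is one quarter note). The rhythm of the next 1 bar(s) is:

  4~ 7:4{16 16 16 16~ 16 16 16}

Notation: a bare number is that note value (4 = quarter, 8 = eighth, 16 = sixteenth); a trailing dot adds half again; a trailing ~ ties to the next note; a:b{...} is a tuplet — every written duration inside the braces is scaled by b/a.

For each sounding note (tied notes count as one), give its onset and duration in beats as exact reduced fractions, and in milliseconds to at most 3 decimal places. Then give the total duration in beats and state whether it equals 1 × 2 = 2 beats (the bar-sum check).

1) 0.0ms=0b +415.584ms=8/7b
2) 415.584ms=8/7b +51.948ms=1/7b
3) 467.532ms=9/7b +51.948ms=1/7b
4) 519.481ms=10/7b +103.896ms=2/7b
5) 623.377ms=12/7b +51.948ms=1/7b
6) 675.325ms=13/7b +51.948ms=1/7b
Σ=2b of 2 (165bpm 2/4) — PASS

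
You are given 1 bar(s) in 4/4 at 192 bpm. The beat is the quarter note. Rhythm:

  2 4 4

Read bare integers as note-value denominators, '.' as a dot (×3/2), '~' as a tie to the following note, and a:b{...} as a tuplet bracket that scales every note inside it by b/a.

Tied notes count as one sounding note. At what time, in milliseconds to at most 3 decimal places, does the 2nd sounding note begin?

note 2 onset = 2b = 625.0ms

1. 0.0ms @ 0 + 625.0ms (2)
2. 625.0ms @ 2 + 312.5ms (1)
3. 937.5ms @ 3 + 312.5ms (1)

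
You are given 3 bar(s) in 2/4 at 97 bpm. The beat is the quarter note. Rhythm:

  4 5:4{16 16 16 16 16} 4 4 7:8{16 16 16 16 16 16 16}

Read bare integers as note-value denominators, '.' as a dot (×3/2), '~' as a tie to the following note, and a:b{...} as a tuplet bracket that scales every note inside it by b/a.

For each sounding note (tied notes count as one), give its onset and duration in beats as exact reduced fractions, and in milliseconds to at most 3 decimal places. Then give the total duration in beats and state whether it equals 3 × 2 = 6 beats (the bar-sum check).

1) 0.0ms=0b +618.557ms=1b
2) 618.557ms=1b +123.711ms=1/5b
3) 742.268ms=6/5b +123.711ms=1/5b
4) 865.979ms=7/5b +123.711ms=1/5b
5) 989.691ms=8/5b +123.711ms=1/5b
6) 1113.402ms=9/5b +123.711ms=1/5b
7) 1237.113ms=2b +618.557ms=1b
8) 1855.67ms=3b +618.557ms=1b
9) 2474.227ms=4b +176.73ms=2/7b
10) 2650.957ms=30/7b +176.73ms=2/7b
11) 2827.688ms=32/7b +176.73ms=2/7b
12) 3004.418ms=34/7b +176.73ms=2/7b
13) 3181.149ms=36/7b +176.73ms=2/7b
14) 3357.879ms=38/7b +176.73ms=2/7b
15) 3534.61ms=40/7b +176.73ms=2/7b
Σ=6b of 6 (97bpm 2/4) — PASS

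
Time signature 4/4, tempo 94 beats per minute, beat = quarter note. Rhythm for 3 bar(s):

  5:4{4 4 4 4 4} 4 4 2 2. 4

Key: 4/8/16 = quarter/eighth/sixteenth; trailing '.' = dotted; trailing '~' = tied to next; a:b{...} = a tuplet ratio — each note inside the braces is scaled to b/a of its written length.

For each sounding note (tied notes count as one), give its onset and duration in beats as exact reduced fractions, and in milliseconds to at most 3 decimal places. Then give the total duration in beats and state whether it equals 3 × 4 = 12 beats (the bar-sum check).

1) 0.0ms=0b +510.638ms=4/5b
2) 510.638ms=4/5b +510.638ms=4/5b
3) 1021.277ms=8/5b +510.638ms=4/5b
4) 1531.915ms=12/5b +510.638ms=4/5b
5) 2042.553ms=16/5b +510.638ms=4/5b
6) 2553.191ms=4b +638.298ms=1b
7) 3191.489ms=5b +638.298ms=1b
8) 3829.787ms=6b +1276.596ms=2b
9) 5106.383ms=8b +1914.894ms=3b
10) 7021.277ms=11b +638.298ms=1b
Σ=12b of 12 (94bpm 4/4) — PASS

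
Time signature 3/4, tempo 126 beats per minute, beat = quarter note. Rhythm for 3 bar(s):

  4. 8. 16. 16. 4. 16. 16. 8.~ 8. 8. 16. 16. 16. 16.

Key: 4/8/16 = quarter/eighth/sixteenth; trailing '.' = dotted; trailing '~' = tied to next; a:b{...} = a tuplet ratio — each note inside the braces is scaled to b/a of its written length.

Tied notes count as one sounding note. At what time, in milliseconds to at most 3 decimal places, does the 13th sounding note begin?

note 13 onset = 69/8b = 4107.143ms

1. 0.0ms @ 0 + 714.286ms (3/2)
2. 714.286ms @ 3/2 + 357.143ms (3/4)
3. 1071.429ms @ 9/4 + 178.571ms (3/8)
4. 1250.0ms @ 21/8 + 178.571ms (3/8)
5. 1428.571ms @ 3 + 714.286ms (3/2)
6. 2142.857ms @ 9/2 + 178.571ms (3/8)
7. 2321.429ms @ 39/8 + 178.571ms (3/8)
8. 2500.0ms @ 21/4 + 714.286ms (3/2)
9. 3214.286ms @ 27/4 + 357.143ms (3/4)
10. 3571.429ms @ 15/2 + 178.571ms (3/8)
11. 3750.0ms @ 63/8 + 178.571ms (3/8)
12. 3928.571ms @ 33/4 + 178.571ms (3/8)
13. 4107.143ms @ 69/8 + 178.571ms (3/8)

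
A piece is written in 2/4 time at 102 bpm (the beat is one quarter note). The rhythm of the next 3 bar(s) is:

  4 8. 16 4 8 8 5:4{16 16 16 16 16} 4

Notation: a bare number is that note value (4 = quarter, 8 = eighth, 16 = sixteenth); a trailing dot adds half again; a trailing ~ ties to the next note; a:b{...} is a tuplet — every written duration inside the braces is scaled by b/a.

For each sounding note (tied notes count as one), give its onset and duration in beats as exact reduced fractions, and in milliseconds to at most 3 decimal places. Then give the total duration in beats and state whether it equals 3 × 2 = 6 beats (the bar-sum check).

1) 0.0ms=0b +588.235ms=1b
2) 588.235ms=1b +441.176ms=3/4b
3) 1029.412ms=7/4b +147.059ms=1/4b
4) 1176.471ms=2b +588.235ms=1b
5) 1764.706ms=3b +294.118ms=1/2b
6) 2058.824ms=7/2b +294.118ms=1/2b
7) 2352.941ms=4b +117.647ms=1/5b
8) 2470.588ms=21/5b +117.647ms=1/5b
9) 2588.235ms=22/5b +117.647ms=1/5b
10) 2705.882ms=23/5b +117.647ms=1/5b
11) 2823.529ms=24/5b +117.647ms=1/5b
12) 2941.176ms=5b +588.235ms=1b
Σ=6b of 6 (102bpm 2/4) — PASS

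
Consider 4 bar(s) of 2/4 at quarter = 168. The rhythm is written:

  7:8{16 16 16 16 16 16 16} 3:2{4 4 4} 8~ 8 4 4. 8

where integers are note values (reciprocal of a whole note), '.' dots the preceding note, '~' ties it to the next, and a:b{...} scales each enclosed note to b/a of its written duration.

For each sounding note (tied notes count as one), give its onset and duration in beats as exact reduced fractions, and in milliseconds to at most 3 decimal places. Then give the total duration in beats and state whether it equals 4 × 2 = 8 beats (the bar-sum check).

1) 0.0ms=0b +102.041ms=2/7b
2) 102.041ms=2/7b +102.041ms=2/7b
3) 204.082ms=4/7b +102.041ms=2/7b
4) 306.122ms=6/7b +102.041ms=2/7b
5) 408.163ms=8/7b +102.041ms=2/7b
6) 510.204ms=10/7b +102.041ms=2/7b
7) 612.245ms=12/7b +102.041ms=2/7b
8) 714.286ms=2b +238.095ms=2/3b
9) 952.381ms=8/3b +238.095ms=2/3b
10) 1190.476ms=10/3b +238.095ms=2/3b
11) 1428.571ms=4b +357.143ms=1b
12) 1785.714ms=5b +357.143ms=1b
13) 2142.857ms=6b +535.714ms=3/2b
14) 2678.571ms=15/2b +178.571ms=1/2b
Σ=8b of 8 (168bpm 2/4) — PASS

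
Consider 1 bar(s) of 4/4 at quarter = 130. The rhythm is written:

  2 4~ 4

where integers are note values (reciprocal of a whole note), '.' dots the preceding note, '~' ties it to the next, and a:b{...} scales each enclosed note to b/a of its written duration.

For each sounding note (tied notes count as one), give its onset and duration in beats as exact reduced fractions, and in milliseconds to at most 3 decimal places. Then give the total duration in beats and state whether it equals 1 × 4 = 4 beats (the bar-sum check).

1) 0.0ms=0b +923.077ms=2b
2) 923.077ms=2b +923.077ms=2b
Σ=4b of 4 (130bpm 4/4) — PASS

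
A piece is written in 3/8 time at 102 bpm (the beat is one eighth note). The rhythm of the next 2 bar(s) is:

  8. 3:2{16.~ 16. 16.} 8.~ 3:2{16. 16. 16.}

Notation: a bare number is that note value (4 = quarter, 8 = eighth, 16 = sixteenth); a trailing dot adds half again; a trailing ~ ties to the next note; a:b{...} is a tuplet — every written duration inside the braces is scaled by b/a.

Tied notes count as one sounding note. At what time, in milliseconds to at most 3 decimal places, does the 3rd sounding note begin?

1. 0.0ms @ 0 + 882.353ms (3/2)
2. 882.353ms @ 3/2 + 588.235ms (1)
3. 1470.588ms @ 5/2 + 294.118ms (1/2)
4. 1764.706ms @ 3 + 1176.471ms (2)
5. 2941.176ms @ 5 + 294.118ms (1/2)
6. 3235.294ms @ 11/2 + 294.118ms (1/2)

note 3 onset = 5/2b = 1470.588ms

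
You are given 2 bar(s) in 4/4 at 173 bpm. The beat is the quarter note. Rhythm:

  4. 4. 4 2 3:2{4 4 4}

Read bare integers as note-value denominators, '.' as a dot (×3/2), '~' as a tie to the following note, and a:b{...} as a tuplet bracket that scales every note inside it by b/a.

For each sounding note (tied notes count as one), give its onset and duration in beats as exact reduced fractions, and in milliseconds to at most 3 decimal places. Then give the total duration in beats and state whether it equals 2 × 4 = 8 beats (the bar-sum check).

1) 0.0ms=0b +520.231ms=3/2b
2) 520.231ms=3/2b +520.231ms=3/2b
3) 1040.462ms=3b +346.821ms=1b
4) 1387.283ms=4b +693.642ms=2b
5) 2080.925ms=6b +231.214ms=2/3b
6) 2312.139ms=20/3b +231.214ms=2/3b
7) 2543.353ms=22/3b +231.214ms=2/3b
Σ=8b of 8 (173bpm 4/4) — PASS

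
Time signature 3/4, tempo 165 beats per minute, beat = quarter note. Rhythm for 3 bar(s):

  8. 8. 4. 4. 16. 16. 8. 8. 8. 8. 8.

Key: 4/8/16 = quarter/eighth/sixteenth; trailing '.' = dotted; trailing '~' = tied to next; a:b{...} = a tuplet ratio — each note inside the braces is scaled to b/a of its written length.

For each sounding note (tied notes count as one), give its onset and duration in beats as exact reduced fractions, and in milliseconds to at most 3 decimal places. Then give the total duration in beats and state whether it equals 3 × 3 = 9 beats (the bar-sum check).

1) 0.0ms=0b +272.727ms=3/4b
2) 272.727ms=3/4b +272.727ms=3/4b
3) 545.455ms=3/2b +545.455ms=3/2b
4) 1090.909ms=3b +545.455ms=3/2b
5) 1636.364ms=9/2b +136.364ms=3/8b
6) 1772.727ms=39/8b +136.364ms=3/8b
7) 1909.091ms=21/4b +272.727ms=3/4b
8) 2181.818ms=6b +272.727ms=3/4b
9) 2454.545ms=27/4b +272.727ms=3/4b
10) 2727.273ms=15/2b +272.727ms=3/4b
11) 3000.0ms=33/4b +272.727ms=3/4b
Σ=9b of 9 (165bpm 3/4) — PASS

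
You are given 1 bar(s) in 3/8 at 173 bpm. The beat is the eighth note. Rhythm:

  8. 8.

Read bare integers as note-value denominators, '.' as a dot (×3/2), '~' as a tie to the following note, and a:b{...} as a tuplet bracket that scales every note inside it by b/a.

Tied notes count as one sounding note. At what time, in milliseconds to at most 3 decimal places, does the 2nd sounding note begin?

1. 0.0ms @ 0 + 520.231ms (3/2)
2. 520.231ms @ 3/2 + 520.231ms (3/2)

note 2 onset = 3/2b = 520.231ms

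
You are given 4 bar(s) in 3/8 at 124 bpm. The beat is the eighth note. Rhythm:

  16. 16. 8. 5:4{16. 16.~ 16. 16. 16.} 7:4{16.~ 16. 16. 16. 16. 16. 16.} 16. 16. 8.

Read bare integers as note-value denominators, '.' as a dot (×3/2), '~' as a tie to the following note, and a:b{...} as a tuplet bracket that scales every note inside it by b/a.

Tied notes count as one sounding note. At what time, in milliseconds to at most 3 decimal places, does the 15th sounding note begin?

note 15 onset = 39/4b = 4717.742ms

1. 0.0ms @ 0 + 362.903ms (3/4)
2. 362.903ms @ 3/4 + 362.903ms (3/4)
3. 725.806ms @ 3/2 + 725.806ms (3/2)
4. 1451.613ms @ 3 + 290.323ms (3/5)
5. 1741.935ms @ 18/5 + 580.645ms (6/5)
6. 2322.581ms @ 24/5 + 290.323ms (3/5)
7. 2612.903ms @ 27/5 + 290.323ms (3/5)
8. 2903.226ms @ 6 + 414.747ms (6/7)
9. 3317.972ms @ 48/7 + 207.373ms (3/7)
10. 3525.346ms @ 51/7 + 207.373ms (3/7)
11. 3732.719ms @ 54/7 + 207.373ms (3/7)
12. 3940.092ms @ 57/7 + 207.373ms (3/7)
13. 4147.465ms @ 60/7 + 207.373ms (3/7)
14. 4354.839ms @ 9 + 362.903ms (3/4)
15. 4717.742ms @ 39/4 + 362.903ms (3/4)
16. 5080.645ms @ 21/2 + 725.806ms (3/2)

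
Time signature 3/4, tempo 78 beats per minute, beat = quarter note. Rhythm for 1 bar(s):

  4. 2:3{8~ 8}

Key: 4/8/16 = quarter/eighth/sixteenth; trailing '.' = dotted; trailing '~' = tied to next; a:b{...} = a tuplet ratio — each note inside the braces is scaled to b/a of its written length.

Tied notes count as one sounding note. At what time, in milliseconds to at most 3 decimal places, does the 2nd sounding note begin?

1. 0.0ms @ 0 + 1153.846ms (3/2)
2. 1153.846ms @ 3/2 + 1153.846ms (3/2)

note 2 onset = 3/2b = 1153.846ms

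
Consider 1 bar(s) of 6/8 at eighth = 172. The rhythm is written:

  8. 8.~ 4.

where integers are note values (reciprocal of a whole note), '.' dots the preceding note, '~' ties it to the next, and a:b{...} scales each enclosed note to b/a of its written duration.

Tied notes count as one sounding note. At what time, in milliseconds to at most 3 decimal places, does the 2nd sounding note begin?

note 2 onset = 3/2b = 523.256ms

1. 0.0ms @ 0 + 523.256ms (3/2)
2. 523.256ms @ 3/2 + 1569.767ms (9/2)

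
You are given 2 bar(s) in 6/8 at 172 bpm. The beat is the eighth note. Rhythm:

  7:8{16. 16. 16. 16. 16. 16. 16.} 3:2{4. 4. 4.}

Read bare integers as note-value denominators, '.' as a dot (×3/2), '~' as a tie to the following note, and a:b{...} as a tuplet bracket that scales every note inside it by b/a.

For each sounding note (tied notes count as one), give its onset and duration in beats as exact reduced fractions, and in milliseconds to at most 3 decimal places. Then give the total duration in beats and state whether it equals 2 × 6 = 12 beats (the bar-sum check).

1) 0.0ms=0b +299.003ms=6/7b
2) 299.003ms=6/7b +299.003ms=6/7b
3) 598.007ms=12/7b +299.003ms=6/7b
4) 897.01ms=18/7b +299.003ms=6/7b
5) 1196.013ms=24/7b +299.003ms=6/7b
6) 1495.017ms=30/7b +299.003ms=6/7b
7) 1794.02ms=36/7b +299.003ms=6/7b
8) 2093.023ms=6b +697.674ms=2b
9) 2790.698ms=8b +697.674ms=2b
10) 3488.372ms=10b +697.674ms=2b
Σ=12b of 12 (172bpm 6/8) — PASS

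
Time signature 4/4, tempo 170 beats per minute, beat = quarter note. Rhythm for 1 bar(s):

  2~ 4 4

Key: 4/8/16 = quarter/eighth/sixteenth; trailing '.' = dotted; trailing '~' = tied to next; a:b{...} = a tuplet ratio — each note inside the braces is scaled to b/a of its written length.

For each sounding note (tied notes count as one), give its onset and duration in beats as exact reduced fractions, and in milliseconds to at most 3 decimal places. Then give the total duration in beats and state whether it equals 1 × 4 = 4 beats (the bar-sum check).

1) 0.0ms=0b +1058.824ms=3b
2) 1058.824ms=3b +352.941ms=1b
Σ=4b of 4 (170bpm 4/4) — PASS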